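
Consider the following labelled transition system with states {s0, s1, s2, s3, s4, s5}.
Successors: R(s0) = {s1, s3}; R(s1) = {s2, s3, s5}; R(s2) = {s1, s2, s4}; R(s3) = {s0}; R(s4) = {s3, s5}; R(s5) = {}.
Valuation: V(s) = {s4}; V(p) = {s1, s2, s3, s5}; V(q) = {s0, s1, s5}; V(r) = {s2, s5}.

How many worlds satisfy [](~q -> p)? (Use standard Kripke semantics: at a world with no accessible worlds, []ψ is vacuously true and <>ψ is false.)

Let φ = [](~q -> p). Evaluate φ at each world:
  s0 (successors {s1, s3}): φ is true.
  s1 (successors {s2, s3, s5}): φ is true.
  s2 (successors {s1, s2, s4}): φ is false.
  s3 (successors {s0}): φ is true.
  s4 (successors {s3, s5}): φ is true.
  s5 (successors ∅): φ is true.
For instance, at s1:
  At s1: [](~q -> p) requires ~q -> p at every successor {s2, s3, s5}.
    At s2: ~q -> p is true.
    At s3: ~q -> p is true.
    At s5: ~q -> p is true.
  So [](~q -> p) is true at s1.
Satisfying worlds: {s0, s1, s3, s4, s5}

5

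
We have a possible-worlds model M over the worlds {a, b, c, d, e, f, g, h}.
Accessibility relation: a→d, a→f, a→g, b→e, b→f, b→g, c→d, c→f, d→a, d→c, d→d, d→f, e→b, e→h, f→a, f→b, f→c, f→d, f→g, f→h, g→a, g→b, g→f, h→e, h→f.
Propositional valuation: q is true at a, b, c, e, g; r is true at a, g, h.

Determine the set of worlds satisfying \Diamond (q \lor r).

Let φ = \Diamond (q \lor r). Evaluate φ at each world:
  a (successors {d, f, g}): φ is true.
  b (successors {e, f, g}): φ is true.
  c (successors {d, f}): φ is false.
  d (successors {a, c, d, f}): φ is true.
  e (successors {b, h}): φ is true.
  f (successors {a, b, c, d, g, h}): φ is true.
  g (successors {a, b, f}): φ is true.
  h (successors {e, f}): φ is true.
For instance, at b:
  At b: \Diamond (q \lor r) requires q \lor r at some successor in {e, f, g}.
    q \lor r holds at e, so \Diamond (q \lor r) is true at b.
Satisfying worlds: {a, b, d, e, f, g, h}

a, b, d, e, f, g, h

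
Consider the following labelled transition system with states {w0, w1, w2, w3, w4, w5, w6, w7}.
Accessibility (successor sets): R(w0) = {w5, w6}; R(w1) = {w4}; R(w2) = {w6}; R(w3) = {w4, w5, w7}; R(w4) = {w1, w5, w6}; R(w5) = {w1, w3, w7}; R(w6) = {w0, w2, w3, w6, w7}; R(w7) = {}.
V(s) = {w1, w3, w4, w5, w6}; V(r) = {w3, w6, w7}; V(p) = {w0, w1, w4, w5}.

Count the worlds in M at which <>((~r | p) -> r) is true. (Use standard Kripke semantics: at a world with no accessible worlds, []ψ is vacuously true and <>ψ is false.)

6

Let φ = <>((~r | p) -> r). Evaluate φ at each world:
  w0 (successors {w5, w6}): φ is true.
  w1 (successors {w4}): φ is false.
  w2 (successors {w6}): φ is true.
  w3 (successors {w4, w5, w7}): φ is true.
  w4 (successors {w1, w5, w6}): φ is true.
  w5 (successors {w1, w3, w7}): φ is true.
  w6 (successors {w0, w2, w3, w6, w7}): φ is true.
  w7 (successors ∅): φ is false.
For instance, at w2:
  At w2: <>((~r | p) -> r) requires (~r | p) -> r at some successor in {w6}.
    (~r | p) -> r holds at w6, so <>((~r | p) -> r) is true at w2.
Satisfying worlds: {w0, w2, w3, w4, w5, w6}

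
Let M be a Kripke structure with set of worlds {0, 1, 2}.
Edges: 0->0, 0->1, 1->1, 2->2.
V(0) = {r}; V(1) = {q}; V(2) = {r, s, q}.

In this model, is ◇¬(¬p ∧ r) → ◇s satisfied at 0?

No

At 0: ◇¬(¬p ∧ r) is true, ◇s is false, so ◇¬(¬p ∧ r) → ◇s is false.
  At 0: ◇¬(¬p ∧ r) requires ¬(¬p ∧ r) at some successor in {0, 1}.
    ¬(¬p ∧ r) holds at 1, so ◇¬(¬p ∧ r) is true at 0.
  At 0: ◇s requires s at some successor in {0, 1}.
    At 0: s is false.
    At 1: s is false.
  So ◇s is false at 0.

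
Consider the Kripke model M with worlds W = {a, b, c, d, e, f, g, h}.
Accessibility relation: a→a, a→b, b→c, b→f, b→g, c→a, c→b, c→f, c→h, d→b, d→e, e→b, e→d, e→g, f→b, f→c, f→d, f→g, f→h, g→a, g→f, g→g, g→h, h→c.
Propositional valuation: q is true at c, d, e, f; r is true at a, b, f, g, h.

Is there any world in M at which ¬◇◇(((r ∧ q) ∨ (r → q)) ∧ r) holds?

Let φ = ¬◇◇(((r ∧ q) ∨ (r → q)) ∧ r). Evaluate φ at each world:
  a (successors {a, b}): φ is false.
  b (successors {c, f, g}): φ is false.
  c (successors {a, b, f, h}): φ is false.
  d (successors {b, e}): φ is false.
  e (successors {b, d, g}): φ is false.
  f (successors {b, c, d, g, h}): φ is false.
  g (successors {a, f, g, h}): φ is false.
  h (successors {c}): φ is false.
For instance, at f:
  At f: ◇◇(((r ∧ q) ∨ (r → q)) ∧ r) is true, so ¬◇◇(((r ∧ q) ∨ (r → q)) ∧ r) is false.
    At f: ◇◇(((r ∧ q) ∨ (r → q)) ∧ r) requires ◇(((r ∧ q) ∨ (r → q)) ∧ r) at some successor in {b, c, d, g, h}.
      ◇(((r ∧ q) ∨ (r → q)) ∧ r) holds at b, so ◇◇(((r ∧ q) ∨ (r → q)) ∧ r) is true at f.

No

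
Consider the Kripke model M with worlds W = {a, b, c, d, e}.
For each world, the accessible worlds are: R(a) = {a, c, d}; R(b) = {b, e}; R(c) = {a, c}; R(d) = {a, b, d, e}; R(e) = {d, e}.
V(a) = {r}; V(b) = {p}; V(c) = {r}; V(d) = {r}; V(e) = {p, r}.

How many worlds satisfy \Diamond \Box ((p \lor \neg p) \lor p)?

Let φ = \Diamond \Box ((p \lor \neg p) \lor p). Evaluate φ at each world:
  a (successors {a, c, d}): φ is true.
  b (successors {b, e}): φ is true.
  c (successors {a, c}): φ is true.
  d (successors {a, b, d, e}): φ is true.
  e (successors {d, e}): φ is true.
For instance, at c:
  At c: \Diamond \Box ((p \lor \neg p) \lor p) requires \Box ((p \lor \neg p) \lor p) at some successor in {a, c}.
    \Box ((p \lor \neg p) \lor p) holds at a, so \Diamond \Box ((p \lor \neg p) \lor p) is true at c.
      At a: \Box ((p \lor \neg p) \lor p) requires (p \lor \neg p) \lor p at every successor {a, c, d}.
        At a: (p \lor \neg p) \lor p is true.
        At c: (p \lor \neg p) \lor p is true.
        At d: (p \lor \neg p) \lor p is true.
      So \Box ((p \lor \neg p) \lor p) is true at a.
Satisfying worlds: {a, b, c, d, e}

5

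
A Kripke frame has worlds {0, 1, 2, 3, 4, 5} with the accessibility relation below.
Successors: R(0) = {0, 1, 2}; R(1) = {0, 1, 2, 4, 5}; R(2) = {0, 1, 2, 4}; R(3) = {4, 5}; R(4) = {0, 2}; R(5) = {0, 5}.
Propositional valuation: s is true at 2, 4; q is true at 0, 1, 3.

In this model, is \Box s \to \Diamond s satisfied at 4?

Yes

Recall that \Box ψ holds at a world iff ψ holds at every accessible world, and \Diamond ψ holds iff ψ holds at some accessible world.
At 4: \Box s is false, \Diamond s is true, so \Box s \to \Diamond s is true.
  At 4: \Box s requires s at every successor {0, 2}.
    s fails at 0, so \Box s is false at 4.
  At 4: \Diamond s requires s at some successor in {0, 2}.
    s holds at 2, so \Diamond s is true at 4.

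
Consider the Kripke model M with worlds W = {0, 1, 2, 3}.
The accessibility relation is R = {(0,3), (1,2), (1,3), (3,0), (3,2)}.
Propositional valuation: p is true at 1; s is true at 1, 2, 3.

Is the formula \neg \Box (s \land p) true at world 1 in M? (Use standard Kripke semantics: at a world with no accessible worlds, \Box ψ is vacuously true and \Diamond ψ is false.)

Yes

Recall that \Box ψ holds at a world iff ψ holds at every accessible world, and \Diamond ψ holds iff ψ holds at some accessible world.
At 1: \Box (s \land p) is false, so \neg \Box (s \land p) is true.
  At 1: \Box (s \land p) requires s \land p at every successor {2, 3}.
    s \land p fails at 2, so \Box (s \land p) is false at 1.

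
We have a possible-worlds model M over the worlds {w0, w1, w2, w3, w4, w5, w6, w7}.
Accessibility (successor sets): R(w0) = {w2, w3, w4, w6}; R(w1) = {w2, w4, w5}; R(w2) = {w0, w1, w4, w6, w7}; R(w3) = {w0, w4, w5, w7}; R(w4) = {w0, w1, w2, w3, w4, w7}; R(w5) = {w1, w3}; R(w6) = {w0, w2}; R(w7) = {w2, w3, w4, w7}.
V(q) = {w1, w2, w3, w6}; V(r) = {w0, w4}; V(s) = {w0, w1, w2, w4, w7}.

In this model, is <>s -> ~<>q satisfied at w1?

Recall that <>ψ holds at a world iff ψ holds at some accessible world.
At w1: <>s is true, ~<>q is false, so <>s -> ~<>q is false.
  At w1: <>s requires s at some successor in {w2, w4, w5}.
    s holds at w2, so <>s is true at w1.
  At w1: <>q is true, so ~<>q is false.
    At w1: <>q requires q at some successor in {w2, w4, w5}.
      q holds at w2, so <>q is true at w1.

No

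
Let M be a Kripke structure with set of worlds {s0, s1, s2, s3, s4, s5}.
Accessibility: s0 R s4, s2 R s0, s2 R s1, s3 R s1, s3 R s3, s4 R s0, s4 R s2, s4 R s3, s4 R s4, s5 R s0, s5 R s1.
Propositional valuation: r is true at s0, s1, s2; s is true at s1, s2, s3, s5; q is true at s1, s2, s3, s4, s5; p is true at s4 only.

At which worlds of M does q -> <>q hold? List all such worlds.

Let φ = q -> <>q. Evaluate φ at each world:
  s0 (successors {s4}): φ is true.
  s1 (successors ∅): φ is false.
  s2 (successors {s0, s1}): φ is true.
  s3 (successors {s1, s3}): φ is true.
  s4 (successors {s0, s2, s3, s4}): φ is true.
  s5 (successors {s0, s1}): φ is true.
For instance, at s3:
  At s3: q is true, <>q is true, so q -> <>q is true.
    At s3: <>q requires q at some successor in {s1, s3}.
      q holds at s1, so <>q is true at s3.
Satisfying worlds: {s0, s2, s3, s4, s5}

s0, s2, s3, s4, s5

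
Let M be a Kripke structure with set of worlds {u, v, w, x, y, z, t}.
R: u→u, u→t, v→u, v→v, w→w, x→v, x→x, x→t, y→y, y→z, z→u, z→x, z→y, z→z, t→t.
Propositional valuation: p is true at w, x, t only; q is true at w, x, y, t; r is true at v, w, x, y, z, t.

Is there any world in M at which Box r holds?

Recall that Box ψ holds at a world iff ψ holds at every accessible world, and Dia ψ holds iff ψ holds at some accessible world.
Let φ = Box r. Evaluate φ at each world:
  u (successors {u, t}): φ is false.
  v (successors {u, v}): φ is false.
  w (successors {w}): φ is true.
  x (successors {v, x, t}): φ is true.
  y (successors {y, z}): φ is true.
  z (successors {u, x, y, z}): φ is false.
  t (successors {t}): φ is true.
Detail at w (witness):
  At w: Box r requires r at every successor {w}.
    At w: r is true.
  So Box r is true at w.

Yes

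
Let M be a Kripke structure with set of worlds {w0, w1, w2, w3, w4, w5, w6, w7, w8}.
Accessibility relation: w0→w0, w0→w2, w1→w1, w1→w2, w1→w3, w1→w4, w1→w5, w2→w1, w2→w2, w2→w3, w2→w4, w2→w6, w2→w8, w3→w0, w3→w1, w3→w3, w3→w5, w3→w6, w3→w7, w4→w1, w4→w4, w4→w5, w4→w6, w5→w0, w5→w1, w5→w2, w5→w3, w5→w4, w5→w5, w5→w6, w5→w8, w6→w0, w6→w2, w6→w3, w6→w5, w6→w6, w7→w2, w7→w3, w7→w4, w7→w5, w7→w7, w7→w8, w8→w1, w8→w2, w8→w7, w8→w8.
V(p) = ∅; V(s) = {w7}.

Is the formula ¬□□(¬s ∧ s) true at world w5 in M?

At w5: □□(¬s ∧ s) is false, so ¬□□(¬s ∧ s) is true.
  At w5: □□(¬s ∧ s) requires □(¬s ∧ s) at every successor {w0, w1, w2, w3, w4, w5, w6, w8}.
    □(¬s ∧ s) fails at w0, so □□(¬s ∧ s) is false at w5.
      At w0: □(¬s ∧ s) requires ¬s ∧ s at every successor {w0, w2}.
        ¬s ∧ s fails at w0, so □(¬s ∧ s) is false at w0.

Yes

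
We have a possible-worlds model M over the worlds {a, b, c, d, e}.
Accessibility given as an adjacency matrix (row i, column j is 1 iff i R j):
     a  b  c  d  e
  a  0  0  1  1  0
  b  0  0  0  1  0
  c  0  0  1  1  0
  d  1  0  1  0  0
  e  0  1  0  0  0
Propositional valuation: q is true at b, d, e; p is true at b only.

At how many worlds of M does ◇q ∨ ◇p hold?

Recall that ◇ψ holds at a world iff ψ holds at some accessible world.
Let φ = ◇q ∨ ◇p. Evaluate φ at each world:
  a (successors {c, d}): φ is true.
  b (successors {d}): φ is true.
  c (successors {c, d}): φ is true.
  d (successors {a, c}): φ is false.
  e (successors {b}): φ is true.
For instance, at b:
  At b: ◇q is true, ◇p is false, so ◇q ∨ ◇p is true.
    At b: ◇q requires q at some successor in {d}.
      q holds at d, so ◇q is true at b.
    At b: ◇p requires p at some successor in {d}.
      At d: p is false.
    So ◇p is false at b.
Satisfying worlds: {a, b, c, e}

4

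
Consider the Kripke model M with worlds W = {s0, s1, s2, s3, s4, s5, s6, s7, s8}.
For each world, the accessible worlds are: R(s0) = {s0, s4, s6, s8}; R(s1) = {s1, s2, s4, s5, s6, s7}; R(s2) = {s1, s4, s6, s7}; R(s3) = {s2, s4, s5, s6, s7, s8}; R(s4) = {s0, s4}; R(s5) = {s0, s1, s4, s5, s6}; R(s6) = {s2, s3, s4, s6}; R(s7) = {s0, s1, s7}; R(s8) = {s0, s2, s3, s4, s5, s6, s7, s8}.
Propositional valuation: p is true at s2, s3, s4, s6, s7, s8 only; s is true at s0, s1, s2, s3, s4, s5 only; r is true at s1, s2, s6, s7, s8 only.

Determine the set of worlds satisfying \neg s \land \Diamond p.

Let φ = \neg s \land \Diamond p. Evaluate φ at each world:
  s0 (successors {s0, s4, s6, s8}): φ is false.
  s1 (successors {s1, s2, s4, s5, s6, s7}): φ is false.
  s2 (successors {s1, s4, s6, s7}): φ is false.
  s3 (successors {s2, s4, s5, s6, s7, s8}): φ is false.
  s4 (successors {s0, s4}): φ is false.
  s5 (successors {s0, s1, s4, s5, s6}): φ is false.
  s6 (successors {s2, s3, s4, s6}): φ is true.
  s7 (successors {s0, s1, s7}): φ is true.
  s8 (successors {s0, s2, s3, s4, s5, s6, s7, s8}): φ is true.
For instance, at s7:
  At s7: \neg s is true, \Diamond p is true, so \neg s \land \Diamond p is true.
    At s7: \Diamond p requires p at some successor in {s0, s1, s7}.
      p holds at s7, so \Diamond p is true at s7.
Satisfying worlds: {s6, s7, s8}

s6, s7, s8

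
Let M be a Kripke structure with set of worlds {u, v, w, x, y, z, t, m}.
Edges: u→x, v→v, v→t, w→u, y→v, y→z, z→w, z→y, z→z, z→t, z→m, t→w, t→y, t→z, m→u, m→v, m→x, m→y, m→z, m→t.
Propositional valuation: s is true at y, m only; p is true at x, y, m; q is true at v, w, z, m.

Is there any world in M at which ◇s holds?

Let φ = ◇s. Evaluate φ at each world:
  u (successors {x}): φ is false.
  v (successors {v, t}): φ is false.
  w (successors {u}): φ is false.
  x (successors ∅): φ is false.
  y (successors {v, z}): φ is false.
  z (successors {w, y, z, t, m}): φ is true.
  t (successors {w, y, z}): φ is true.
  m (successors {u, v, x, y, z, t}): φ is true.
Detail at z (witness):
  At z: ◇s requires s at some successor in {w, y, z, t, m}.
    s holds at y, so ◇s is true at z.

Yes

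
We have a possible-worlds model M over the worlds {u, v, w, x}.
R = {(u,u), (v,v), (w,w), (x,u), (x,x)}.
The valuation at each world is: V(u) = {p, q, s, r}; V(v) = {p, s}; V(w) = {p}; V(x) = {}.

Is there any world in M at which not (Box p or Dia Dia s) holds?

No

Recall that Box ψ holds at a world iff ψ holds at every accessible world, and Dia ψ holds iff ψ holds at some accessible world.
Let φ = not (Box p or Dia Dia s). Evaluate φ at each world:
  u (successors {u}): φ is false.
  v (successors {v}): φ is false.
  w (successors {w}): φ is false.
  x (successors {u, x}): φ is false.
For instance, at w:
  At w: Box p or Dia Dia s is true, so not (Box p or Dia Dia s) is false.
    At w: Box p is true, Dia Dia s is false, so Box p or Dia Dia s is true.
      At w: Box p requires p at every successor {w}.
        At w: p is true.
      So Box p is true at w.
      At w: Dia Dia s requires Dia s at some successor in {w}.
        At w: Dia s is false.
      So Dia Dia s is false at w.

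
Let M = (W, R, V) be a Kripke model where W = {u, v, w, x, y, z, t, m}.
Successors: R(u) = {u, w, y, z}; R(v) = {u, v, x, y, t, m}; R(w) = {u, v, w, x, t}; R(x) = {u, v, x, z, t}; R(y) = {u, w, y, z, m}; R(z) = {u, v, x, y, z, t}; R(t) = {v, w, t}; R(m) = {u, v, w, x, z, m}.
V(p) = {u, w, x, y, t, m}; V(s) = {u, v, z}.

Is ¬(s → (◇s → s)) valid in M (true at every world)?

Recall that ◇ψ holds at a world iff ψ holds at some accessible world.
Let φ = ¬(s → (◇s → s)). Evaluate φ at each world:
  u (successors {u, w, y, z}): φ is false.
  v (successors {u, v, x, y, t, m}): φ is false.
  w (successors {u, v, w, x, t}): φ is false.
  x (successors {u, v, x, z, t}): φ is false.
  y (successors {u, w, y, z, m}): φ is false.
  z (successors {u, v, x, y, z, t}): φ is false.
  t (successors {v, w, t}): φ is false.
  m (successors {u, v, w, x, z, m}): φ is false.
Detail at u (counterexample):
  At u: s → (◇s → s) is true, so ¬(s → (◇s → s)) is false.
    At u: s is true, ◇s → s is true, so s → (◇s → s) is true.
      At u: ◇s is true, s is true, so ◇s → s is true.

No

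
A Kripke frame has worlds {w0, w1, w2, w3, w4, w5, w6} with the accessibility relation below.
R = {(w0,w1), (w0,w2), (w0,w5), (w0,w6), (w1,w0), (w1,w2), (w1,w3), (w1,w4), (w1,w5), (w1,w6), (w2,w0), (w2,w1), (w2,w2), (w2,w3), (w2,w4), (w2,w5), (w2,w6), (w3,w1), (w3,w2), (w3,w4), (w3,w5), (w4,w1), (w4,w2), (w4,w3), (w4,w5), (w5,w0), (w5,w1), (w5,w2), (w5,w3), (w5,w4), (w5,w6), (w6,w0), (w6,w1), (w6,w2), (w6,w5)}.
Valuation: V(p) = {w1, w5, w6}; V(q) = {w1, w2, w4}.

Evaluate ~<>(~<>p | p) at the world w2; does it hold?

No

Recall that <>ψ holds at a world iff ψ holds at some accessible world.
At w2: <>(~<>p | p) is true, so ~<>(~<>p | p) is false.
  At w2: <>(~<>p | p) requires ~<>p | p at some successor in {w0, w1, w2, w3, w4, w5, w6}.
    ~<>p | p holds at w1, so <>(~<>p | p) is true at w2.
      At w1: ~<>p is false, p is true, so ~<>p | p is true.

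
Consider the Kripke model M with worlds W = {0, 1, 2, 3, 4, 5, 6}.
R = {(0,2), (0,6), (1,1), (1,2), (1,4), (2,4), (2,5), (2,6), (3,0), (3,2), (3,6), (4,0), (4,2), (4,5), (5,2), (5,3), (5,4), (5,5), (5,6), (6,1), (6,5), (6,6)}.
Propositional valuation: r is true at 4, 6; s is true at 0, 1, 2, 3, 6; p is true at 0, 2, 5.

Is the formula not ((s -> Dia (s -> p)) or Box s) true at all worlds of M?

Let φ = not ((s -> Dia (s -> p)) or Box s). Evaluate φ at each world:
  0 (successors {2, 6}): φ is false.
  1 (successors {1, 2, 4}): φ is false.
  2 (successors {4, 5, 6}): φ is false.
  3 (successors {0, 2, 6}): φ is false.
  4 (successors {0, 2, 5}): φ is false.
  5 (successors {2, 3, 4, 5, 6}): φ is false.
  6 (successors {1, 5, 6}): φ is false.
Detail at 0 (counterexample):
  At 0: (s -> Dia (s -> p)) or Box s is true, so not ((s -> Dia (s -> p)) or Box s) is false.
    At 0: s -> Dia (s -> p) is true, Box s is true, so (s -> Dia (s -> p)) or Box s is true.
      At 0: s is true, Dia (s -> p) is true, so s -> Dia (s -> p) is true.
      At 0: Box s requires s at every successor {2, 6}.
        At 2: s is true.
        At 6: s is true.
      So Box s is true at 0.

No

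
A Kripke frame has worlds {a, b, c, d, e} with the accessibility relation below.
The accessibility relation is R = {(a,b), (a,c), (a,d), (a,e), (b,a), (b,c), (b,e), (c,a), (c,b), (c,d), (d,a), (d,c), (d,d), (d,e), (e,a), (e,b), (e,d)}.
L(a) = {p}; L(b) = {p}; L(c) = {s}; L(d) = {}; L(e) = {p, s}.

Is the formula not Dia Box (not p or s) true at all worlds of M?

Let φ = not Dia Box (not p or s). Evaluate φ at each world:
  a (successors {b, c, d, e}): φ is true.
  b (successors {a, c, e}): φ is true.
  c (successors {a, b, d}): φ is true.
  d (successors {a, c, d, e}): φ is true.
  e (successors {a, b, d}): φ is true.
For instance, at a:
  At a: Dia Box (not p or s) is false, so not Dia Box (not p or s) is true.
    At a: Dia Box (not p or s) requires Box (not p or s) at some successor in {b, c, d, e}.
      At b: Box (not p or s) is false.
      At c: Box (not p or s) is false.
      At d: Box (not p or s) is false.
      At e: Box (not p or s) is false.
    So Dia Box (not p or s) is false at a.

Yes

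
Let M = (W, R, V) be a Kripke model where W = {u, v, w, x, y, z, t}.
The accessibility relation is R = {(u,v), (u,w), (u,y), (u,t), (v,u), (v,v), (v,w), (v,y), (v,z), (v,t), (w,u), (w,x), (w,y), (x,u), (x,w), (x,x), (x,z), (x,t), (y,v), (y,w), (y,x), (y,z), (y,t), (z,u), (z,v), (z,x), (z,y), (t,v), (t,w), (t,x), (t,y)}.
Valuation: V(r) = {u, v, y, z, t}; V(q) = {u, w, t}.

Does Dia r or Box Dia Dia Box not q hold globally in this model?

Yes

Let φ = Dia r or Box Dia Dia Box not q. Evaluate φ at each world:
  u (successors {v, w, y, t}): φ is true.
  v (successors {u, v, w, y, z, t}): φ is true.
  w (successors {u, x, y}): φ is true.
  x (successors {u, w, x, z, t}): φ is true.
  y (successors {v, w, x, z, t}): φ is true.
  z (successors {u, v, x, y}): φ is true.
  t (successors {v, w, x, y}): φ is true.
For instance, at v:
  At v: Dia r is true, Box Dia Dia Box not q is false, so Dia r or Box Dia Dia Box not q is true.
    At v: Dia r requires r at some successor in {u, v, w, y, z, t}.
      r holds at u, so Dia r is true at v.
    At v: Box Dia Dia Box not q requires Dia Dia Box not q at every successor {u, v, w, y, z, t}.
      Dia Dia Box not q fails at u, so Box Dia Dia Box not q is false at v.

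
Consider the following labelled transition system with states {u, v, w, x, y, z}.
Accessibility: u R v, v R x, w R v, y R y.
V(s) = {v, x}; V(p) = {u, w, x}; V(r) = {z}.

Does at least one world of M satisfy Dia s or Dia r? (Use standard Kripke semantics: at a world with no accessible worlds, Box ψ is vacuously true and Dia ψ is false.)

Recall that Dia ψ holds at a world iff ψ holds at some accessible world.
Let φ = Dia s or Dia r. Evaluate φ at each world:
  u (successors {v}): φ is true.
  v (successors {x}): φ is true.
  w (successors {v}): φ is true.
  x (successors ∅): φ is false.
  y (successors {y}): φ is false.
  z (successors ∅): φ is false.
Detail at u (witness):
  At u: Dia s is true, Dia r is false, so Dia s or Dia r is true.
    At u: Dia s requires s at some successor in {v}.
      s holds at v, so Dia s is true at u.
    At u: Dia r requires r at some successor in {v}.
      At v: r is false.
    So Dia r is false at u.

Yes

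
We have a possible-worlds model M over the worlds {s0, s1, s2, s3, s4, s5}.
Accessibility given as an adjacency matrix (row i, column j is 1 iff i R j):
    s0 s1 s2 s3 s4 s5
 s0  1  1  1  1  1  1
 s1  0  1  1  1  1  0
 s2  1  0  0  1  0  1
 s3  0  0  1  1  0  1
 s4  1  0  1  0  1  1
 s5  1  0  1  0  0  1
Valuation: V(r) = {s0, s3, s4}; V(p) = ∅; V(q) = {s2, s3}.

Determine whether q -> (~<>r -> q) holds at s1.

At s1: q is false, ~<>r -> q is true, so q -> (~<>r -> q) is true.
  At s1: ~<>r is false, q is false, so ~<>r -> q is true.
    At s1: <>r is true, so ~<>r is false.
      At s1: <>r requires r at some successor in {s1, s2, s3, s4}.
        r holds at s3, so <>r is true at s1.

Yes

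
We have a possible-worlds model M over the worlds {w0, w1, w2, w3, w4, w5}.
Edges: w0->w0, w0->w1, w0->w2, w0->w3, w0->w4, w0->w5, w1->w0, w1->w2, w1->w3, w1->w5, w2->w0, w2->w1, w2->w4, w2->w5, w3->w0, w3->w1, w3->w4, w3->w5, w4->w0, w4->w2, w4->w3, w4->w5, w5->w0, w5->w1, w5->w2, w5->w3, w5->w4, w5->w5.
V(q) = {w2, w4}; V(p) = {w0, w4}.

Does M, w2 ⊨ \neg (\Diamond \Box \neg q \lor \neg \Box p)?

Recall that \Box ψ holds at a world iff ψ holds at every accessible world, and \Diamond ψ holds iff ψ holds at some accessible world.
At w2: \Diamond \Box \neg q \lor \neg \Box p is true, so \neg (\Diamond \Box \neg q \lor \neg \Box p) is false.
  At w2: \Diamond \Box \neg q is false, \neg \Box p is true, so \Diamond \Box \neg q \lor \neg \Box p is true.
    At w2: \Diamond \Box \neg q requires \Box \neg q at some successor in {w0, w1, w4, w5}.
      At w0: \Box \neg q is false.
      At w1: \Box \neg q is false.
      At w4: \Box \neg q is false.
      At w5: \Box \neg q is false.
    So \Diamond \Box \neg q is false at w2.
    At w2: \Box p is false, so \neg \Box p is true.
      At w2: \Box p requires p at every successor {w0, w1, w4, w5}.
        p fails at w1, so \Box p is false at w2.

No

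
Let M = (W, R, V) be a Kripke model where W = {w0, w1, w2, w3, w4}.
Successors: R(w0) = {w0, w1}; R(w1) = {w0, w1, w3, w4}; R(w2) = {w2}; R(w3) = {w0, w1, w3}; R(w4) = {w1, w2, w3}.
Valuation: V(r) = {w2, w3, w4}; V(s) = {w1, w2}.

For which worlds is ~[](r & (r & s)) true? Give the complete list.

w0, w1, w3, w4

Let φ = ~[](r & (r & s)). Evaluate φ at each world:
  w0 (successors {w0, w1}): φ is true.
  w1 (successors {w0, w1, w3, w4}): φ is true.
  w2 (successors {w2}): φ is false.
  w3 (successors {w0, w1, w3}): φ is true.
  w4 (successors {w1, w2, w3}): φ is true.
For instance, at w3:
  At w3: [](r & (r & s)) is false, so ~[](r & (r & s)) is true.
    At w3: [](r & (r & s)) requires r & (r & s) at every successor {w0, w1, w3}.
      r & (r & s) fails at w0, so [](r & (r & s)) is false at w3.
Satisfying worlds: {w0, w1, w3, w4}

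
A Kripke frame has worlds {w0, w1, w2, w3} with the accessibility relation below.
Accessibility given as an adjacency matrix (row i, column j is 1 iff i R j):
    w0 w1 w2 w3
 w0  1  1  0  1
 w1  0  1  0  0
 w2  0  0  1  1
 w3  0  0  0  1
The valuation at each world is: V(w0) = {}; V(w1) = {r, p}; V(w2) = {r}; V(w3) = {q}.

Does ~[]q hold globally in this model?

Let φ = ~[]q. Evaluate φ at each world:
  w0 (successors {w0, w1, w3}): φ is true.
  w1 (successors {w1}): φ is true.
  w2 (successors {w2, w3}): φ is true.
  w3 (successors {w3}): φ is false.
Detail at w3 (counterexample):
  At w3: []q is true, so ~[]q is false.
    At w3: []q requires q at every successor {w3}.
      At w3: q is true.
    So []q is true at w3.

No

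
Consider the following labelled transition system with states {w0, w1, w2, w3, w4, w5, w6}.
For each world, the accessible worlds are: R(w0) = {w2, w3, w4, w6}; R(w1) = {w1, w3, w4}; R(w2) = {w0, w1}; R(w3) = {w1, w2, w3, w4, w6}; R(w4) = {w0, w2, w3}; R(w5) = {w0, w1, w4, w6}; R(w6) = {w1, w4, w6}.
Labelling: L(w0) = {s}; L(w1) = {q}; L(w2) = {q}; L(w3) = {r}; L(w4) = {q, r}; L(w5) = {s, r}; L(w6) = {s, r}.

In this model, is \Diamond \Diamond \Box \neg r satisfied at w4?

Yes

At w4: \Diamond \Diamond \Box \neg r requires \Diamond \Box \neg r at some successor in {w0, w2, w3}.
  \Diamond \Box \neg r holds at w0, so \Diamond \Diamond \Box \neg r is true at w4.
    At w0: \Diamond \Box \neg r requires \Box \neg r at some successor in {w2, w3, w4, w6}.
      \Box \neg r holds at w2, so \Diamond \Box \neg r is true at w0.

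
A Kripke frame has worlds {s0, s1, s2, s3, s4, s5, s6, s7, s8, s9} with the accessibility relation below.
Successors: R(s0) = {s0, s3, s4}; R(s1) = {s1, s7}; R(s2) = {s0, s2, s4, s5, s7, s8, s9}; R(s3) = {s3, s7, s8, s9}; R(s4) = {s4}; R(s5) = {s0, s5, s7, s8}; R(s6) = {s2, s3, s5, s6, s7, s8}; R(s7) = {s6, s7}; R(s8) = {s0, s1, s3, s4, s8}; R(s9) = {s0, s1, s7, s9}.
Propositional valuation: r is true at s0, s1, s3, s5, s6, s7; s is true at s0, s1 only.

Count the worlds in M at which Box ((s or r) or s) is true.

2

Let φ = Box ((s or r) or s). Evaluate φ at each world:
  s0 (successors {s0, s3, s4}): φ is false.
  s1 (successors {s1, s7}): φ is true.
  s2 (successors {s0, s2, s4, s5, s7, s8, s9}): φ is false.
  s3 (successors {s3, s7, s8, s9}): φ is false.
  s4 (successors {s4}): φ is false.
  s5 (successors {s0, s5, s7, s8}): φ is false.
  s6 (successors {s2, s3, s5, s6, s7, s8}): φ is false.
  s7 (successors {s6, s7}): φ is true.
  s8 (successors {s0, s1, s3, s4, s8}): φ is false.
  s9 (successors {s0, s1, s7, s9}): φ is false.
For instance, at s2:
  At s2: Box ((s or r) or s) requires (s or r) or s at every successor {s0, s2, s4, s5, s7, s8, s9}.
    (s or r) or s fails at s2, so Box ((s or r) or s) is false at s2.
Satisfying worlds: {s1, s7}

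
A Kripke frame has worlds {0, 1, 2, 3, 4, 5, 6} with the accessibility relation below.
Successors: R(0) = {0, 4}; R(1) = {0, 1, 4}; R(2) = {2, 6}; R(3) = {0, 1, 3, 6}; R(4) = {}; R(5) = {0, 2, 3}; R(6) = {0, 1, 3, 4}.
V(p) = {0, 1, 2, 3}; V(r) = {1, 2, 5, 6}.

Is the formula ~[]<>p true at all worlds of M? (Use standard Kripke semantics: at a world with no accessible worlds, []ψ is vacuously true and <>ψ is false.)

No

Let φ = ~[]<>p. Evaluate φ at each world:
  0 (successors {0, 4}): φ is true.
  1 (successors {0, 1, 4}): φ is true.
  2 (successors {2, 6}): φ is false.
  3 (successors {0, 1, 3, 6}): φ is false.
  4 (successors ∅): φ is false.
  5 (successors {0, 2, 3}): φ is false.
  6 (successors {0, 1, 3, 4}): φ is true.
Detail at 2 (counterexample):
  At 2: []<>p is true, so ~[]<>p is false.
    At 2: []<>p requires <>p at every successor {2, 6}.
      At 2: <>p is true.
      At 6: <>p is true.
    So []<>p is true at 2.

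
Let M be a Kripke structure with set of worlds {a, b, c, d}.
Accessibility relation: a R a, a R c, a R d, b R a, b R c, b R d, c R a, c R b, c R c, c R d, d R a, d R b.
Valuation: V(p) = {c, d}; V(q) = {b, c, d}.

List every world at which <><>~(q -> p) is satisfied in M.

a, b, c

Let φ = <><>~(q -> p). Evaluate φ at each world:
  a (successors {a, c, d}): φ is true.
  b (successors {a, c, d}): φ is true.
  c (successors {a, b, c, d}): φ is true.
  d (successors {a, b}): φ is false.
For instance, at d:
  At d: <><>~(q -> p) requires <>~(q -> p) at some successor in {a, b}.
    At a: <>~(q -> p) is false.
    At b: <>~(q -> p) is false.
  So <><>~(q -> p) is false at d.
Satisfying worlds: {a, b, c}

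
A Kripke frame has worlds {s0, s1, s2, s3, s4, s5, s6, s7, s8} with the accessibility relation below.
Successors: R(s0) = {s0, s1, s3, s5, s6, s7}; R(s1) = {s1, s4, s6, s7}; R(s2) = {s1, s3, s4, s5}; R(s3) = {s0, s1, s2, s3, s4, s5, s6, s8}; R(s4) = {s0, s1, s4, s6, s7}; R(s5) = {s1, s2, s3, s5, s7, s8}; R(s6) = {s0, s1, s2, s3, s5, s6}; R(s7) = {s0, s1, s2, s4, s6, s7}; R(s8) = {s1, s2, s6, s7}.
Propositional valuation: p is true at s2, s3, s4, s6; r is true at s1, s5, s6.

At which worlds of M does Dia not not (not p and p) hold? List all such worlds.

none

Recall that Dia ψ holds at a world iff ψ holds at some accessible world.
Let φ = Dia not not (not p and p). Evaluate φ at each world:
  s0 (successors {s0, s1, s3, s5, s6, s7}): φ is false.
  s1 (successors {s1, s4, s6, s7}): φ is false.
  s2 (successors {s1, s3, s4, s5}): φ is false.
  s3 (successors {s0, s1, s2, s3, s4, s5, s6, s8}): φ is false.
  s4 (successors {s0, s1, s4, s6, s7}): φ is false.
  s5 (successors {s1, s2, s3, s5, s7, s8}): φ is false.
  s6 (successors {s0, s1, s2, s3, s5, s6}): φ is false.
  s7 (successors {s0, s1, s2, s4, s6, s7}): φ is false.
  s8 (successors {s1, s2, s6, s7}): φ is false.
For instance, at s8:
  At s8: Dia not not (not p and p) requires not not (not p and p) at some successor in {s1, s2, s6, s7}.
    At s1: not not (not p and p) is false.
    At s2: not not (not p and p) is false.
    At s6: not not (not p and p) is false.
    At s7: not not (not p and p) is false.
  So Dia not not (not p and p) is false at s8.
Satisfying worlds: none.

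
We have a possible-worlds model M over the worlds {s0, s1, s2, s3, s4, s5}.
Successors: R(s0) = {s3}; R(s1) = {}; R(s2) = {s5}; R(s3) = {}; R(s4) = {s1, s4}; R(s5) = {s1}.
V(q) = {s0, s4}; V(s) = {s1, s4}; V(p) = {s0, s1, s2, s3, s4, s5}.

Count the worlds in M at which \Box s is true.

Recall that \Box ψ holds at a world iff ψ holds at every accessible world, and \Diamond ψ holds iff ψ holds at some accessible world.
Let φ = \Box s. Evaluate φ at each world:
  s0 (successors {s3}): φ is false.
  s1 (successors ∅): φ is true.
  s2 (successors {s5}): φ is false.
  s3 (successors ∅): φ is true.
  s4 (successors {s1, s4}): φ is true.
  s5 (successors {s1}): φ is true.
For instance, at s0:
  At s0: \Box s requires s at every successor {s3}.
    s fails at s3, so \Box s is false at s0.
Satisfying worlds: {s1, s3, s4, s5}

4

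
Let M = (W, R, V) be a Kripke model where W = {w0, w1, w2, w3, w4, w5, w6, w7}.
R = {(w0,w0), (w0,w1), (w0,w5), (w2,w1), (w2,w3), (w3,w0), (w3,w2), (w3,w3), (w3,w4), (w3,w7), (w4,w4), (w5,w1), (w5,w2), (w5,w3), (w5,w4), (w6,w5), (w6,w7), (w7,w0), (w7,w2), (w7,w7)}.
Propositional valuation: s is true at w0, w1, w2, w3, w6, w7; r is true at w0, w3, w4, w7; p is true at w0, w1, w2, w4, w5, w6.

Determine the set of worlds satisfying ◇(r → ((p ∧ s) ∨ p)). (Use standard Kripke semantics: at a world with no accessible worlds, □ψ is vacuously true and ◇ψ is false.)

Recall that ◇ψ holds at a world iff ψ holds at some accessible world.
Let φ = ◇(r → ((p ∧ s) ∨ p)). Evaluate φ at each world:
  w0 (successors {w0, w1, w5}): φ is true.
  w1 (successors ∅): φ is false.
  w2 (successors {w1, w3}): φ is true.
  w3 (successors {w0, w2, w3, w4, w7}): φ is true.
  w4 (successors {w4}): φ is true.
  w5 (successors {w1, w2, w3, w4}): φ is true.
  w6 (successors {w5, w7}): φ is true.
  w7 (successors {w0, w2, w7}): φ is true.
For instance, at w2:
  At w2: ◇(r → ((p ∧ s) ∨ p)) requires r → ((p ∧ s) ∨ p) at some successor in {w1, w3}.
    r → ((p ∧ s) ∨ p) holds at w1, so ◇(r → ((p ∧ s) ∨ p)) is true at w2.
Satisfying worlds: {w0, w2, w3, w4, w5, w6, w7}

w0, w2, w3, w4, w5, w6, w7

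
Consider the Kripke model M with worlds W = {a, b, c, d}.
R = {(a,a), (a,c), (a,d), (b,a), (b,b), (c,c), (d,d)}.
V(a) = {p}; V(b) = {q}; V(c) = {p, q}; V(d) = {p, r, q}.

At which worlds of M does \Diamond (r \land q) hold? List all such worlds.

a, d

Let φ = \Diamond (r \land q). Evaluate φ at each world:
  a (successors {a, c, d}): φ is true.
  b (successors {a, b}): φ is false.
  c (successors {c}): φ is false.
  d (successors {d}): φ is true.
For instance, at d:
  At d: \Diamond (r \land q) requires r \land q at some successor in {d}.
    r \land q holds at d, so \Diamond (r \land q) is true at d.
Satisfying worlds: {a, d}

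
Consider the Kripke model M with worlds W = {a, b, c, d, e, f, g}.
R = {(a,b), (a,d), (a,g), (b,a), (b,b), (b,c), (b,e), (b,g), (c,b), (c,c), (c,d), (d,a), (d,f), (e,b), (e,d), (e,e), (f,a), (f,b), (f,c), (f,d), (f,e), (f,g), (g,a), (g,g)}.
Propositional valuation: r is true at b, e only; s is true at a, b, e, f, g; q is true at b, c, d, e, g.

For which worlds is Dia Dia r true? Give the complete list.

Let φ = Dia Dia r. Evaluate φ at each world:
  a (successors {b, d, g}): φ is true.
  b (successors {a, b, c, e, g}): φ is true.
  c (successors {b, c, d}): φ is true.
  d (successors {a, f}): φ is true.
  e (successors {b, d, e}): φ is true.
  f (successors {a, b, c, d, e, g}): φ is true.
  g (successors {a, g}): φ is true.
For instance, at d:
  At d: Dia Dia r requires Dia r at some successor in {a, f}.
    Dia r holds at a, so Dia Dia r is true at d.
      At a: Dia r requires r at some successor in {b, d, g}.
        r holds at b, so Dia r is true at a.
Satisfying worlds: {a, b, c, d, e, f, g}

a, b, c, d, e, f, g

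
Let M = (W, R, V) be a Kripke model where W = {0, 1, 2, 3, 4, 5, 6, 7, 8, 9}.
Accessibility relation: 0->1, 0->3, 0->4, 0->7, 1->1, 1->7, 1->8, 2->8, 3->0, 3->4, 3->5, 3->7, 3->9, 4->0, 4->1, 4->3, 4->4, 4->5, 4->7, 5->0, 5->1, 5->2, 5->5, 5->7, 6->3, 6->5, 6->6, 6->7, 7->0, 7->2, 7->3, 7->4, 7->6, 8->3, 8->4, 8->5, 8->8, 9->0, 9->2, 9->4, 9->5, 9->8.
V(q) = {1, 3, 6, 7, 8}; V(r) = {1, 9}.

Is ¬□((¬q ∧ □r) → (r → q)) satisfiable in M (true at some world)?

No

Let φ = ¬□((¬q ∧ □r) → (r → q)). Evaluate φ at each world:
  0 (successors {1, 3, 4, 7}): φ is false.
  1 (successors {1, 7, 8}): φ is false.
  2 (successors {8}): φ is false.
  3 (successors {0, 4, 5, 7, 9}): φ is false.
  4 (successors {0, 1, 3, 4, 5, 7}): φ is false.
  5 (successors {0, 1, 2, 5, 7}): φ is false.
  6 (successors {3, 5, 6, 7}): φ is false.
  7 (successors {0, 2, 3, 4, 6}): φ is false.
  8 (successors {3, 4, 5, 8}): φ is false.
  9 (successors {0, 2, 4, 5, 8}): φ is false.
For instance, at 7:
  At 7: □((¬q ∧ □r) → (r → q)) is true, so ¬□((¬q ∧ □r) → (r → q)) is false.
    At 7: □((¬q ∧ □r) → (r → q)) requires (¬q ∧ □r) → (r → q) at every successor {0, 2, 3, 4, 6}.
      At 0: (¬q ∧ □r) → (r → q) is true.
      At 2: (¬q ∧ □r) → (r → q) is true.
      At 3: (¬q ∧ □r) → (r → q) is true.
      At 4: (¬q ∧ □r) → (r → q) is true.
      At 6: (¬q ∧ □r) → (r → q) is true.
    So □((¬q ∧ □r) → (r → q)) is true at 7.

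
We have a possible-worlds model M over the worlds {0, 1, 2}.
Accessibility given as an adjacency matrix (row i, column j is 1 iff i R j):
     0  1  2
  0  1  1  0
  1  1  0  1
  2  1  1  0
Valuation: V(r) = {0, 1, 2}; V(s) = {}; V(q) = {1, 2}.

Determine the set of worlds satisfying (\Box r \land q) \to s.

0

Recall that \Box ψ holds at a world iff ψ holds at every accessible world, and \Diamond ψ holds iff ψ holds at some accessible world.
Let φ = (\Box r \land q) \to s. Evaluate φ at each world:
  0 (successors {0, 1}): φ is true.
  1 (successors {0, 2}): φ is false.
  2 (successors {0, 1}): φ is false.
For instance, at 1:
  At 1: \Box r \land q is true, s is false, so (\Box r \land q) \to s is false.
    At 1: \Box r is true, q is true, so \Box r \land q is true.
      At 1: \Box r requires r at every successor {0, 2}.
        At 0: r is true.
        At 2: r is true.
      So \Box r is true at 1.
Satisfying worlds: {0}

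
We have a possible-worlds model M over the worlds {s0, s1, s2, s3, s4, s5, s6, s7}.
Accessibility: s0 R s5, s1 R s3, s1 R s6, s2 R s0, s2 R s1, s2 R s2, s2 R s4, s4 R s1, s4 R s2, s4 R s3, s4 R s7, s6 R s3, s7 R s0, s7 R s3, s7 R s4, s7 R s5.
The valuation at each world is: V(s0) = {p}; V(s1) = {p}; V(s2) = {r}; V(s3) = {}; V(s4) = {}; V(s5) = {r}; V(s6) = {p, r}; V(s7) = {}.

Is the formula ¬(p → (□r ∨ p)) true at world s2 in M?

Recall that □ψ holds at a world iff ψ holds at every accessible world, and ◇ψ holds iff ψ holds at some accessible world.
At s2: p → (□r ∨ p) is true, so ¬(p → (□r ∨ p)) is false.
  At s2: p is false, □r ∨ p is false, so p → (□r ∨ p) is true.
    At s2: □r is false, p is false, so □r ∨ p is false.
      At s2: □r requires r at every successor {s0, s1, s2, s4}.
        r fails at s0, so □r is false at s2.

No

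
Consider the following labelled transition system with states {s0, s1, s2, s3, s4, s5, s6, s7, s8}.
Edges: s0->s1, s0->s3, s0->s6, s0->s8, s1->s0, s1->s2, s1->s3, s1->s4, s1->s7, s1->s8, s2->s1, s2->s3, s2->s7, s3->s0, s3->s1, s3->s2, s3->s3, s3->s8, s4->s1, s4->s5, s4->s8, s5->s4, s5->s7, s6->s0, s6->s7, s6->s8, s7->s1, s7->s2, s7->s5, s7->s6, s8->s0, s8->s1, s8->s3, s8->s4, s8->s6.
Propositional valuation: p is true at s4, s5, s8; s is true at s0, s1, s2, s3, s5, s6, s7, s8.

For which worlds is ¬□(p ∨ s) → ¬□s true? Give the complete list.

s0, s1, s2, s3, s4, s5, s6, s7, s8

Recall that □ψ holds at a world iff ψ holds at every accessible world, and ◇ψ holds iff ψ holds at some accessible world.
Let φ = ¬□(p ∨ s) → ¬□s. Evaluate φ at each world:
  s0 (successors {s1, s3, s6, s8}): φ is true.
  s1 (successors {s0, s2, s3, s4, s7, s8}): φ is true.
  s2 (successors {s1, s3, s7}): φ is true.
  s3 (successors {s0, s1, s2, s3, s8}): φ is true.
  s4 (successors {s1, s5, s8}): φ is true.
  s5 (successors {s4, s7}): φ is true.
  s6 (successors {s0, s7, s8}): φ is true.
  s7 (successors {s1, s2, s5, s6}): φ is true.
  s8 (successors {s0, s1, s3, s4, s6}): φ is true.
For instance, at s4:
  At s4: ¬□(p ∨ s) is false, ¬□s is false, so ¬□(p ∨ s) → ¬□s is true.
    At s4: □(p ∨ s) is true, so ¬□(p ∨ s) is false.
      At s4: □(p ∨ s) requires p ∨ s at every successor {s1, s5, s8}.
        At s1: p ∨ s is true.
        At s5: p ∨ s is true.
        At s8: p ∨ s is true.
      So □(p ∨ s) is true at s4.
    At s4: □s is true, so ¬□s is false.
      At s4: □s requires s at every successor {s1, s5, s8}.
        At s1: s is true.
        At s5: s is true.
        At s8: s is true.
      So □s is true at s4.
Satisfying worlds: {s0, s1, s2, s3, s4, s5, s6, s7, s8}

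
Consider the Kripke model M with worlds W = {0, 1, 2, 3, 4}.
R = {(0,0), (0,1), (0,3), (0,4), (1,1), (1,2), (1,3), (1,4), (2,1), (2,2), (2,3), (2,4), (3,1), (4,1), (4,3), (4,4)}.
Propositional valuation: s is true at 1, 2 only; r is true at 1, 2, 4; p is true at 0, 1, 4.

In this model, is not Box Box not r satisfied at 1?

Yes

Recall that Box ψ holds at a world iff ψ holds at every accessible world, and Dia ψ holds iff ψ holds at some accessible world.
At 1: Box Box not r is false, so not Box Box not r is true.
  At 1: Box Box not r requires Box not r at every successor {1, 2, 3, 4}.
    Box not r fails at 1, so Box Box not r is false at 1.
      At 1: Box not r requires not r at every successor {1, 2, 3, 4}.
        not r fails at 1, so Box not r is false at 1.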